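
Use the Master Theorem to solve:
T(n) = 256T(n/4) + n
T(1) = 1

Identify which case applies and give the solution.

a=256, b=4, f(n)=n. log_4(256) = 4. Since c=1 < 4, Case 1 applies: T(n) = Θ(n^log_b(a)) = O(n^4).

Answer: O(n^4) - Case 1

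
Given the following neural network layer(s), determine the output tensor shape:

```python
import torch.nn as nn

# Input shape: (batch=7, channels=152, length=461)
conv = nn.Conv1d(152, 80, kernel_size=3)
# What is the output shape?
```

Input: (7, 152, 461) -> Output: (7, 80, 459)

Answer: (7, 80, 459)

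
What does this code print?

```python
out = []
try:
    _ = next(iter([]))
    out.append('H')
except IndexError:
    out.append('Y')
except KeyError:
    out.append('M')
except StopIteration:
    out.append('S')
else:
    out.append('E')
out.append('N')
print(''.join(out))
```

Execution trace: 'S' (except StopIteration) → 'N' (after the try/except). Output: SN

Answer: SN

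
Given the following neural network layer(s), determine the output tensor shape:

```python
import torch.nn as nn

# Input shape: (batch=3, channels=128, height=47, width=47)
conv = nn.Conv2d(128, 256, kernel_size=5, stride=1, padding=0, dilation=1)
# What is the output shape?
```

Input: (3, 128, 47, 47) -> Output: (3, 256, 43, 43)

Answer: (3, 256, 43, 43)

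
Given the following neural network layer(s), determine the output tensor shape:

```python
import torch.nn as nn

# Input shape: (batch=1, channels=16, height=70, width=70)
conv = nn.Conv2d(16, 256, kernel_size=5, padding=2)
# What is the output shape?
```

Input: (1, 16, 70, 70) -> Output: (1, 256, 70, 70)

Answer: (1, 256, 70, 70)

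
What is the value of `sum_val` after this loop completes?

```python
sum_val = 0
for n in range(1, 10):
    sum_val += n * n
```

Sum of squares 1² to 9² = 285
`sum_val` takes the values: 0 → 1 → 5 → 14 → 30 → 55 → 91 → 140 → 204 → 285

Answer: 285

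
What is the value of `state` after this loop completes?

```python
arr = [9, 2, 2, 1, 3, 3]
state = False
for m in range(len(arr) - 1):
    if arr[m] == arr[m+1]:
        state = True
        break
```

Check consecutive duplicates in [9, 2, 2, 1, 3, 3]
`state` takes the values: False → True

Answer: True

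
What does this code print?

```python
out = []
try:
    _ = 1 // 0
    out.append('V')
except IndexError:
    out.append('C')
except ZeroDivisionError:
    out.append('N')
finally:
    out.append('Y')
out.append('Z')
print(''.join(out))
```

Execution trace: 'N' (except ZeroDivisionError) → 'Y' (finally) → 'Z' (after the try/except). Output: NYZ

Answer: NYZ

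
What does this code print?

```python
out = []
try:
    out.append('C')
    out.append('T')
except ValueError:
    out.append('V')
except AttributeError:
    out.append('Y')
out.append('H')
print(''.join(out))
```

Execution trace: 'C' (try body) → 'T' (try body, no exception) → 'H' (after the try/except). Output: CTH

Answer: CTH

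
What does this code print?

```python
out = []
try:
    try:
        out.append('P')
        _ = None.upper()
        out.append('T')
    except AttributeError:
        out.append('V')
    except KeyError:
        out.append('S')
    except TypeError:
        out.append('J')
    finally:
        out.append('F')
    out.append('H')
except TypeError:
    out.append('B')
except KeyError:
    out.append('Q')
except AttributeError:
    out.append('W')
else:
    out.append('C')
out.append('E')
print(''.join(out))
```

Execution trace: 'P' (inner try body) → 'V' (inner except AttributeError) → 'F' (inner finally) → 'H' (try body, no exception) → 'C' (else) → 'E' (after the try/except). Output: PVFHCE

Answer: PVFHCE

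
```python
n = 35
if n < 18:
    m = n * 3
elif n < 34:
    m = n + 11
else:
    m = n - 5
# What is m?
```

Trace:
`n = 35` → n = 35
`if n < 18: ...` → n < 18 is False, n < 34 is False, take else branch → m = 30
So m = 30

Answer: 30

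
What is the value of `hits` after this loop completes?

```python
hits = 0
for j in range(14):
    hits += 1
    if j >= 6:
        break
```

Loop breaks when j reaches 6, hits is 7
`hits` takes the values: 0 → 1 → 2 → 3 → 4 → 5 → 6 → 7

Answer: 7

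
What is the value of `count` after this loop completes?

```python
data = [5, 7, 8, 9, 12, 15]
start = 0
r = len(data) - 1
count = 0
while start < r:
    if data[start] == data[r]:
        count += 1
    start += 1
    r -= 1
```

Count matching pairs from ends
`count` takes the values: 0

Answer: 0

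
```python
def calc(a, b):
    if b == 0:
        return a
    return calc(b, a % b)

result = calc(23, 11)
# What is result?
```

calc(23, 11) -> calc(11, 1) -> calc(1, 0) -> 1

Answer: 1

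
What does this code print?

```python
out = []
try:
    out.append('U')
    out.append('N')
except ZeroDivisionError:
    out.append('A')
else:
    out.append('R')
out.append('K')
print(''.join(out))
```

Execution trace: 'U' (try body) → 'N' (try body, no exception) → 'R' (else) → 'K' (after the try/except). Output: UNRK

Answer: UNRK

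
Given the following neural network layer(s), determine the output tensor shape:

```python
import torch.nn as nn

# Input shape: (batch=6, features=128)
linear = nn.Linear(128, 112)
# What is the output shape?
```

Input: (6, 128) -> Output: (6, 112)

Answer: (6, 112)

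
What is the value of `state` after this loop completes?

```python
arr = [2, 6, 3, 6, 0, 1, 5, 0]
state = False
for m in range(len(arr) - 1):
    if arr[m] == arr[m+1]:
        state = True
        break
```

Check consecutive duplicates in [2, 6, 3, 6, 0, 1, 5, 0]
`state` takes the values: False

Answer: False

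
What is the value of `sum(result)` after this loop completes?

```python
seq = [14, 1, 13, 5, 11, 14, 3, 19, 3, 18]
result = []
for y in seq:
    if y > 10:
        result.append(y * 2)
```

Sum of doubled values > 10
`result` takes the values: [] → [28] → [28, 26] → [28, 26, 22] → [28, 26, 22, 28] → [28, 26, 22, 28, 38] → [28, 26, 22, 28, 38, 36]
So `sum(result)` = 178

Answer: 178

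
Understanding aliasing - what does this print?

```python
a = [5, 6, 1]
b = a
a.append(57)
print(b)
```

Key concept: basic list aliasing.
Step by step:
`a = [5, 6, 1]` → a = [5, 6, 1]
`b = a` → b = [5, 6, 1] (same object as a)
`a.append(57)` → a = [5, 6, 1, 57] (same object as b); b = [5, 6, 1, 57] (same object as a)
`print(b)` → prints [5, 6, 1, 57]

Answer: [5, 6, 1, 57]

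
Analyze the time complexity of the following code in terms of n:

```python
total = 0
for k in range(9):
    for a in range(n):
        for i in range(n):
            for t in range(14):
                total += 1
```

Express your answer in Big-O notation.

Each loop level contributes: 1 × n × n × 1. Multiplying the contributions gives O(n^2).

Answer: O(n^2)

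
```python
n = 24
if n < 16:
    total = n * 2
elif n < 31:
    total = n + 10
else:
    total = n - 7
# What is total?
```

Trace:
`n = 24` → n = 24
`if n < 16: ...` → n < 16 is False, n < 31 is True → total = 34
So total = 34

Answer: 34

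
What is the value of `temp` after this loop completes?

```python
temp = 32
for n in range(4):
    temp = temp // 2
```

Halve 4 times: 32 // 2^4 = 2
`temp` takes the values: 32 → 16 → 8 → 4 → 2

Answer: 2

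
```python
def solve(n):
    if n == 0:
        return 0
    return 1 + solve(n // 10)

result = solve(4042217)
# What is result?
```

Count of digits of 4042217: 7

Answer: 7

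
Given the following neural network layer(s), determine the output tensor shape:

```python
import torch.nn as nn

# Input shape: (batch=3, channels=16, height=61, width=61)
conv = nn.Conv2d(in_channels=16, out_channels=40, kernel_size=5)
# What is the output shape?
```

Input: (3, 16, 61, 61) -> Output: (3, 40, 57, 57)

Answer: (3, 40, 57, 57)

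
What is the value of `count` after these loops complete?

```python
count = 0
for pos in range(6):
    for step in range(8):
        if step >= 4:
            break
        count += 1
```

Inner breaks at 4, outer runs 6 times
`count` takes the values: 0 → 1 → 2 → 3 → 4 → 5 → 6 → 7 → 8 → 9 → 10 → 11 → 12 → 13 → 14 → 15 → 16 → 17 → 18 → 19 → 20 → 21 → 22 → 23 → 24

Answer: 24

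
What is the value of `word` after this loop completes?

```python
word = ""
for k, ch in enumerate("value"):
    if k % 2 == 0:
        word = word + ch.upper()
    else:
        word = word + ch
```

Uppercase even positions in 'value'
`word` takes the values: "" → "V" → "Va" → "VaL" → "VaLu" → "VaLuE"

Answer: "VaLuE"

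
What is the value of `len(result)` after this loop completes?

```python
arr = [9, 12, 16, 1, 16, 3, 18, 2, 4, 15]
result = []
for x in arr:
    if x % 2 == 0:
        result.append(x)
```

Count even numbers in [9, 12, 16, 1, 16, 3, 18, 2, 4, 15]
`result` takes the values: [] → [12] → [12, 16] → [12, 16, 16] → [12, 16, 16, 18] → [12, 16, 16, 18, 2] → [12, 16, 16, 18, 2, 4]
So `len(result)` = 6

Answer: 6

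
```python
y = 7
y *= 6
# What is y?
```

Trace:
`y = 7` → y = 7
`y *= 6` → y = 42
So y = 42

Answer: 42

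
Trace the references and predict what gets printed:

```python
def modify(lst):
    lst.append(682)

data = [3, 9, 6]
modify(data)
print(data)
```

Key concept: function modifies passed list.
Step by step:
`data = [3, 9, 6]` → data = [3, 9, 6]
`modify(data)` → data = [3, 9, 6, 682]
`print(data)` → prints [3, 9, 6, 682]

Answer: [3, 9, 6, 682]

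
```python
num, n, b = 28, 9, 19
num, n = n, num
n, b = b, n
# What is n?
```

Trace:
`num, n, b = 28, 9, 19` → num = 28; n = 9; b = 19
`num, n = n, num` → num = 9; n = 28
`n, b = b, n` → n = 19; b = 28
So n = 19

Answer: 19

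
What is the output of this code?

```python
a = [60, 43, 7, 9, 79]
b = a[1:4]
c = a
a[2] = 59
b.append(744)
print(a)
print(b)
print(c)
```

Key concept: slice vs alias.
Step by step:
`a = [60, 43, 7, 9, 79]` → a = [60, 43, 7, 9, 79]
`b = a[1:4]` → b = [43, 7, 9]
`c = a` → c = [60, 43, 7, 9, 79] (same object as a)
`a[2] = 59` → a = [60, 43, 59, 9, 79] (same object as c); c = [60, 43, 59, 9, 79] (same object as a)
`b.append(744)` → b = [43, 7, 9, 744]
`print(a)` → prints [60, 43, 59, 9, 79]
`print(b)` → prints [43, 7, 9, 744]
`print(c)` → prints [60, 43, 59, 9, 79]

Answer:
[60, 43, 59, 9, 79]
[43, 7, 9, 744]
[60, 43, 59, 9, 79]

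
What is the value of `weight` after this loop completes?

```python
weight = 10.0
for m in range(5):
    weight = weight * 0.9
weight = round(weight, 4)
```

Exponential decay: 10.0 * 0.9^5
`weight` takes the values: 10.0 → 9.0 → 8.1 → 7.29 → 6.561 → 5.9049

Answer: 5.9049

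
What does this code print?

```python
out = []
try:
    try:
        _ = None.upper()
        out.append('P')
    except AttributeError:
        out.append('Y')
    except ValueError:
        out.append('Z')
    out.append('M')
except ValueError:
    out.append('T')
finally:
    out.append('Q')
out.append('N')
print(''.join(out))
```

Execution trace: 'Y' (inner except AttributeError) → 'M' (try body, no exception) → 'Q' (finally) → 'N' (after the try/except). Output: YMQN

Answer: YMQN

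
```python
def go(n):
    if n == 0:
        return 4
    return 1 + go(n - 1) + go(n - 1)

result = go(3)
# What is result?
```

go(n) = 1 + 2·go(n-1), go(0)=4. Closed form: (4+1)·2^3 - 1 = 39.

Answer: 39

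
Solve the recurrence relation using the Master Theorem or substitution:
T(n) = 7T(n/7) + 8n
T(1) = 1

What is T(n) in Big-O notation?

By Master Theorem: a=7, b=7, f(n)=8n. Since log_7(7) = 1 and f(n) = Θ(n^1), Case 2 applies. T(n) = O(n log n).

Answer: O(n log n)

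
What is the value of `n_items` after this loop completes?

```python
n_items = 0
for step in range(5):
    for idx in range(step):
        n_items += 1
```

Triangle number: 0+1+2+...+4
`n_items` takes the values: 0 → 1 → 2 → 3 → 4 → 5 → 6 → 7 → 8 → 9 → 10

Answer: 10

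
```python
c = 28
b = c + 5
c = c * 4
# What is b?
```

Trace:
`c = 28` → c = 28
`b = c + 5` → b = 33
`c = c * 4` → c = 112
So b = 33

Answer: 33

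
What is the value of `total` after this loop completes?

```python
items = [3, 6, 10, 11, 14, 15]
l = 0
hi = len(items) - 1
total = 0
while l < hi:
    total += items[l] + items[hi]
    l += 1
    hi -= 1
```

Sum of pairs from ends
`total` takes the values: 0 → 18 → 38 → 59

Answer: 59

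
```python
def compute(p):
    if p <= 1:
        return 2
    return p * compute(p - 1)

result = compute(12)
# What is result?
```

compute(12) = 12 * 11 * 10 * 9 * 8 * 7 * 6 * 5 * 4 * 3 * 2 * 2 = 958003200

Answer: 958003200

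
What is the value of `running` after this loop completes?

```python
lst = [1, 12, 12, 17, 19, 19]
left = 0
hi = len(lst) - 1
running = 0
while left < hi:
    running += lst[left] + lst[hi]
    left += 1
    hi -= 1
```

Sum of pairs from ends
`running` takes the values: 0 → 20 → 51 → 80

Answer: 80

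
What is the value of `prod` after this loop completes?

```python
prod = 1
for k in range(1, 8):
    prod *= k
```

7! = 5040
`prod` takes the values: 1 → 2 → 6 → 24 → 120 → 720 → 5040

Answer: 5040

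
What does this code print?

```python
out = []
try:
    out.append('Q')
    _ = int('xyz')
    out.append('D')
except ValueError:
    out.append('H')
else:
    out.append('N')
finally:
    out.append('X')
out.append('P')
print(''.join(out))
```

Execution trace: 'Q' (try body) → 'H' (except ValueError) → 'X' (finally) → 'P' (after the try/except). Output: QHXP

Answer: QHXP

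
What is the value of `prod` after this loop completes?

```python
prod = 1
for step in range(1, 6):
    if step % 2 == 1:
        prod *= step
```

Product of odd numbers 1 to 5
`prod` takes the values: 1 → 3 → 15

Answer: 15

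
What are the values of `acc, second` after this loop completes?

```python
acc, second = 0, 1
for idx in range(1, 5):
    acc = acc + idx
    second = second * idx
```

Sum and factorial of 1 to 4
`acc, second` takes the values: (0, 1) → (1, 1) → (3, 1) → (3, 2) → (6, 2) → (6, 6) → (10, 6) → (10, 24)

Answer: 10, 24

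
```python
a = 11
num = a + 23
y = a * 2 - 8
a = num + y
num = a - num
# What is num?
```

Trace:
`a = 11` → a = 11
`num = a + 23` → num = 34
`y = a * 2 - 8` → y = 14
`a = num + y` → a = 48
`num = a - num` → num = 14
So num = 14

Answer: 14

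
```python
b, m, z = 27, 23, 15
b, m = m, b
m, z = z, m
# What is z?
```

Trace:
`b, m, z = 27, 23, 15` → b = 27; m = 23; z = 15
`b, m = m, b` → b = 23; m = 27
`m, z = z, m` → m = 15; z = 27
So z = 27

Answer: 27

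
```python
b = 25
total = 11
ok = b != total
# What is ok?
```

Trace:
`b = 25` → b = 25
`total = 11` → total = 11
`ok = b != total` → ok = True
So ok = True

Answer: True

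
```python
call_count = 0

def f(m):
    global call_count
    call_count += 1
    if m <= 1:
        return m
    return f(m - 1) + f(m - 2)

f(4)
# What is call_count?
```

Calls(m) = 1 + Calls(m-1) + Calls(m-2); Calls(0)=Calls(1)=1. For m=4 this gives 9.

Answer: 9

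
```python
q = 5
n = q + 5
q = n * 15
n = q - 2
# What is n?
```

Trace:
`q = 5` → q = 5
`n = q + 5` → n = 10
`q = n * 15` → q = 150
`n = q - 2` → n = 148
So n = 148

Answer: 148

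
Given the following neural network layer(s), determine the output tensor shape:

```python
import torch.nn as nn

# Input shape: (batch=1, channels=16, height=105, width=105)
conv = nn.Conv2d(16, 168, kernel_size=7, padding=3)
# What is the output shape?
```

Input: (1, 16, 105, 105) -> Output: (1, 168, 105, 105)

Answer: (1, 168, 105, 105)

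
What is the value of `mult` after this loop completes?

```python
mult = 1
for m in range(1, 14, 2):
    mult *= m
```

Product of 1, 3, 5, ... up to 13
`mult` takes the values: 1 → 3 → 15 → 105 → 945 → 10395 → 135135

Answer: 135135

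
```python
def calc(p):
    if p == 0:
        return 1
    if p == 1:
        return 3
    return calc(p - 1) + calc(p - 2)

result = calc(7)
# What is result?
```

Build up from base cases: calc(0)=1, calc(1)=3, calc(2)=4, calc(3)=7, calc(4)=11, calc(5)=18, calc(6)=29, ..., calc(7)=47

Answer: 47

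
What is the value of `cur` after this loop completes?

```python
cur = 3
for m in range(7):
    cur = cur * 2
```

Multiply by 2, 7 times: 3 * 2^7 = 384
`cur` takes the values: 3 → 6 → 12 → 24 → 48 → 96 → 192 → 384

Answer: 384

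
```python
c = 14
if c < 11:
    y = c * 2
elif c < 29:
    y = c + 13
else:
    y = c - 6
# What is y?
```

Trace:
`c = 14` → c = 14
`if c < 11: ...` → c < 11 is False, c < 29 is True → y = 27
So y = 27

Answer: 27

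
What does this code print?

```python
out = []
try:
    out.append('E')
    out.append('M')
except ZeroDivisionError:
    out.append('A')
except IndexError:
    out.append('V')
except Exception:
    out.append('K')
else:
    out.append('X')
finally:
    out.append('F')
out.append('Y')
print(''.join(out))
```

Execution trace: 'E' (try body) → 'M' (try body, no exception) → 'X' (else) → 'F' (finally) → 'Y' (after the try/except). Output: EMXFY

Answer: EMXFY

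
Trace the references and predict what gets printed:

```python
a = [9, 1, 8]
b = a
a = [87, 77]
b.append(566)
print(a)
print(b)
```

Key concept: rebinding vs mutation: a is rebound to a new list, b still points at the original.
Step by step:
`a = [9, 1, 8]` → a = [9, 1, 8]
`b = a` → b = [9, 1, 8] (same object as a)
`a = [87, 77]` → a = [87, 77]
`b.append(566)` → b = [9, 1, 8, 566]
`print(a)` → prints [87, 77]
`print(b)` → prints [9, 1, 8, 566]

Answer:
[87, 77]
[9, 1, 8, 566]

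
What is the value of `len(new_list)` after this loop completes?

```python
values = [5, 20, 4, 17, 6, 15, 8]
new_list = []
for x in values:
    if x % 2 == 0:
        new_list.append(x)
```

Count even numbers in [5, 20, 4, 17, 6, 15, 8]
`new_list` takes the values: [] → [20] → [20, 4] → [20, 4, 6] → [20, 4, 6, 8]
So `len(new_list)` = 4

Answer: 4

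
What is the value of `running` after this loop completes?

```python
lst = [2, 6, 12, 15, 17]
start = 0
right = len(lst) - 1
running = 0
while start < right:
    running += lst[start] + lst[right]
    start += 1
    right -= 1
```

Sum of pairs from ends
`running` takes the values: 0 → 19 → 40

Answer: 40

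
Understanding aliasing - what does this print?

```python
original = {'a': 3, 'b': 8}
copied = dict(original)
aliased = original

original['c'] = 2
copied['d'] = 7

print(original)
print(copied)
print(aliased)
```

Key concept: dict() creates copy, assignment creates alias.
Step by step:
`original = {'a': 3, 'b': 8}` → original = {'a': 3, 'b': 8}
`copied = dict(original)` → copied = {'a': 3, 'b': 8}
`aliased = original` → aliased = {'a': 3, 'b': 8} (same object as original)
`original['c'] = 2` → original = {'a': 3, 'b': 8, 'c': 2} (same object as aliased); aliased = {'a': 3, 'b': 8, 'c': 2} (same object as original)
`copied['d'] = 7` → copied = {'a': 3, 'b': 8, 'd': 7}
`print(original)` → prints {'a': 3, 'b': 8, 'c': 2}
`print(copied)` → prints {'a': 3, 'b': 8, 'd': 7}
`print(aliased)` → prints {'a': 3, 'b': 8, 'c': 2}

Answer:
{'a': 3, 'b': 8, 'c': 2}
{'a': 3, 'b': 8, 'd': 7}
{'a': 3, 'b': 8, 'c': 2}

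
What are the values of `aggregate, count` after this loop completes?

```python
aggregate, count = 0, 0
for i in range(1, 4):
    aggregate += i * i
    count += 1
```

Sum of squares and count
`aggregate, count` takes the values: (0, 0) → (1, 0) → (1, 1) → (5, 1) → (5, 2) → (14, 2) → (14, 3)

Answer: 14, 3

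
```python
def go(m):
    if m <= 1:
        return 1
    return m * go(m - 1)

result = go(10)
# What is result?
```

go(10) = 10 * 9 * 8 * 7 * 6 * 5 * 4 * 3 * 2 * 1 = 3628800

Answer: 3628800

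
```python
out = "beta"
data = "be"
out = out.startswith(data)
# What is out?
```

Trace:
`out = "beta"` → out = 'beta'
`data = "be"` → data = 'be'
`out = out.startswith(data)` → out = True
So out = True

Answer: True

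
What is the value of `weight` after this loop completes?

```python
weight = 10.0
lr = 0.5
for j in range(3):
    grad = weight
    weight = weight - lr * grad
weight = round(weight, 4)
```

Gradient descent: w = 10.0 * (1 - 0.5)^3
`weight` takes the values: 10.0 → 5.0 → 2.5 → 1.25

Answer: 1.25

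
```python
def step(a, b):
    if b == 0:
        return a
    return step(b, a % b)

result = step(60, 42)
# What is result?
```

step(60, 42) -> step(42, 18) -> step(18, 6) -> step(6, 0) -> 6

Answer: 6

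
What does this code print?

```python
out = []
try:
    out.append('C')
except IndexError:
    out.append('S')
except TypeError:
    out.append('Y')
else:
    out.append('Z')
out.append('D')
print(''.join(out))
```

Execution trace: 'C' (try body, no exception) → 'Z' (else) → 'D' (after the try/except). Output: CZD

Answer: CZD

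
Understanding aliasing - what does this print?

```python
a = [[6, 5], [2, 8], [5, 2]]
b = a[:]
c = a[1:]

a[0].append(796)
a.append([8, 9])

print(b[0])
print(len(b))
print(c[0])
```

Key concept: slice with nested mutation.
Step by step:
`a = [[6, 5], [2, 8], [5, 2]]` → a = [[6, 5], [2, 8], [5, 2]]
`b = a[:]` → b = [[6, 5], [2, 8], [5, 2]]
`c = a[1:]` → c = [[2, 8], [5, 2]]
`a[0].append(796)` → a = [[6, 5, 796], [2, 8], [5, 2]]; b = [[6, 5, 796], [2, 8], [5, 2]]
`a.append([8, 9])` → a = [[6, 5, 796], [2, 8], [5, 2], [8, 9]]
`print(b[0])` → prints [6, 5, 796]
`print(len(b))` → prints 3
`print(c[0])` → prints [2, 8]

Answer:
[6, 5, 796]
3
[2, 8]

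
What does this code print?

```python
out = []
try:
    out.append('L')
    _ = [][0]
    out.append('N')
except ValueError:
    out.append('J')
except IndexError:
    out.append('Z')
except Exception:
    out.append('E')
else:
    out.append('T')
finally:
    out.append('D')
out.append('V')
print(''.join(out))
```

Execution trace: 'L' (try body) → 'Z' (except IndexError) → 'D' (finally) → 'V' (after the try/except). Output: LZDV

Answer: LZDV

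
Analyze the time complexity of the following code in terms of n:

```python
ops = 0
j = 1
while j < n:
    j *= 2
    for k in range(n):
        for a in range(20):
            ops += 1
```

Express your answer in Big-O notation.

Each loop level contributes: log n × n × 1. Multiplying the contributions gives O(n log n).

Answer: O(n log n)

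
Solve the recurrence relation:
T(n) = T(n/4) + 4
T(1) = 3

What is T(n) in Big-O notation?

Each step divides n by 4 and adds 4. After log_4(n) steps we reach T(1)=3. So T(n) = 4·log_4(n) + 3 = O(log n).

Answer: O(log n)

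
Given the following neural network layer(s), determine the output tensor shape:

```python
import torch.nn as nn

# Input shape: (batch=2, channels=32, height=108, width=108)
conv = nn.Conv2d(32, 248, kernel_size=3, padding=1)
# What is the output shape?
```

Input: (2, 32, 108, 108) -> Output: (2, 248, 108, 108)

Answer: (2, 248, 108, 108)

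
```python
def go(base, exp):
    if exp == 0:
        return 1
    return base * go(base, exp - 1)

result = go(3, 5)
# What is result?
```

go(3, 5) = 3 * 3 * 3 * 3 * 3 = 243

Answer: 243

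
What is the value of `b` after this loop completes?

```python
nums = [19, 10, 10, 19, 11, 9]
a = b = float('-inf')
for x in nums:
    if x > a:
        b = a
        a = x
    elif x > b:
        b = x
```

Second largest (with repeats) in [19, 10, 10, 19, 11, 9]
`b` takes the values: -inf → 10 → 19

Answer: 19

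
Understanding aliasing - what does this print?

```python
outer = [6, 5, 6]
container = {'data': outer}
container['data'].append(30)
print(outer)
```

Key concept: dict holds reference to list.
Step by step:
`outer = [6, 5, 6]` → outer = [6, 5, 6]
`container = {'data': outer}` → container = {'data': [6, 5, 6]}
`container['data'].append(30)` → outer = [6, 5, 6, 30]; container = {'data': [6, 5, 6, 30]}
`print(outer)` → prints [6, 5, 6, 30]

Answer: [6, 5, 6, 30]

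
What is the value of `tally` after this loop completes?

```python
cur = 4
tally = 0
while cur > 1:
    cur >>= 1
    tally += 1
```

Count right shifts until 1
`tally` takes the values: 0 → 1 → 2

Answer: 2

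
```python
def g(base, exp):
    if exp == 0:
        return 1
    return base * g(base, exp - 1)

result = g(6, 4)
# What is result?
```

g(6, 4) = 6 * 6 * 6 * 6 = 1296

Answer: 1296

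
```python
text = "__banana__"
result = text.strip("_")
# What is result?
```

Trace:
`text = "__banana__"` → text = '__banana__'
`result = text.strip("_")` → result = 'banana'
So result = 'banana'

Answer: 'banana'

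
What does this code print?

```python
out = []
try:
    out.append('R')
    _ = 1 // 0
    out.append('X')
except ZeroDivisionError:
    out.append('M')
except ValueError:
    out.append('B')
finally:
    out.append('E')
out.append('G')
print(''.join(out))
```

Execution trace: 'R' (try body) → 'M' (except ZeroDivisionError) → 'E' (finally) → 'G' (after the try/except). Output: RMEG

Answer: RMEG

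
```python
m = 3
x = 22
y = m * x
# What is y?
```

Trace:
`m = 3` → m = 3
`x = 22` → x = 22
`y = m * x` → y = 66
So y = 66

Answer: 66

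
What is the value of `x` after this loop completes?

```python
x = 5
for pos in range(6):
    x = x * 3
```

Multiply by 3, 6 times: 5 * 3^6 = 3645
`x` takes the values: 5 → 15 → 45 → 135 → 405 → 1215 → 3645

Answer: 3645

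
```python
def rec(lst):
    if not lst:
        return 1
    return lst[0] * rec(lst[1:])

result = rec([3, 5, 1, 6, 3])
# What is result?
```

Product over [3, 5, 1, 6, 3] = 3 * 5 * 1 * 6 * 3 = 270

Answer: 270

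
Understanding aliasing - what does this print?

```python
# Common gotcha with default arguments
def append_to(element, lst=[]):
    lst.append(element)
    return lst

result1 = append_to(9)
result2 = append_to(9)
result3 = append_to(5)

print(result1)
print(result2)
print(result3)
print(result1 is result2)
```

Key concept: mutable default argument gotcha.
Step by step:
`result1 = append_to(9)` → result1 = [9]
`result2 = append_to(9)` → result1 = [9, 9] (same object as result2); result2 = [9, 9] (same object as result1)
`result3 = append_to(5)` → result1 = [9, 9, 5] (same object as result2, result3); result2 = [9, 9, 5] (same object as result1, result3); result3 = [9, 9, 5] (same object as result1, result2)
`print(result1)` → prints [9, 9, 5]
`print(result2)` → prints [9, 9, 5]
`print(result3)` → prints [9, 9, 5]
`print(result1 is result2)` → prints True

Answer:
[9, 9, 5]
[9, 9, 5]
[9, 9, 5]
True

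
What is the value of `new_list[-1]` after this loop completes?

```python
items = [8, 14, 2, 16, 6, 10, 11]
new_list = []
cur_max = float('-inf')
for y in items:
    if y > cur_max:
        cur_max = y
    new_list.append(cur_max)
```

Running max ends at 16
`new_list` takes the values: [] → [8] → [8, 14] → [8, 14, 14] → [8, 14, 14, 16] → [8, 14, 14, 16, 16] → [8, 14, 14, 16, 16, 16] → [8, 14, 14, 16, 16, 16, 16]
So `new_list[-1]` = 16

Answer: 16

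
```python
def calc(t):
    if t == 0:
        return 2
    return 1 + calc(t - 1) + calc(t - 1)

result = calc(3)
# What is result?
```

calc(t) = 1 + 2·calc(t-1), calc(0)=2. Closed form: (2+1)·2^3 - 1 = 23.

Answer: 23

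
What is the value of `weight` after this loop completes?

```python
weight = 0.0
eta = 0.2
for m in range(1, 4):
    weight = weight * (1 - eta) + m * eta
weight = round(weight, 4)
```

Moving average with lr=0.2
`weight` takes the values: 0.0 → 0.2 → 0.56 → 1.048

Answer: 1.048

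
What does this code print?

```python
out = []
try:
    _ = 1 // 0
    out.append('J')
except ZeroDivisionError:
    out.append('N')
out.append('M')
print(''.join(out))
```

Execution trace: 'N' (except ZeroDivisionError) → 'M' (after the try/except). Output: NM

Answer: NM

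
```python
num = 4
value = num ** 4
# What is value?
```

Trace:
`num = 4` → num = 4
`value = num ** 4` → value = 256
So value = 256

Answer: 256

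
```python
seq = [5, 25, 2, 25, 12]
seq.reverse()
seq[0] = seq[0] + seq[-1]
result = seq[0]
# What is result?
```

Trace:
`seq = [5, 25, 2, 25, 12]` → seq = [5, 25, 2, 25, 12]
`seq.reverse()` → seq = [12, 25, 2, 25, 5]
`seq[0] = seq[0] + seq[-1]` → seq = [17, 25, 2, 25, 5]
`result = seq[0]` → result = 17
So result = 17

Answer: 17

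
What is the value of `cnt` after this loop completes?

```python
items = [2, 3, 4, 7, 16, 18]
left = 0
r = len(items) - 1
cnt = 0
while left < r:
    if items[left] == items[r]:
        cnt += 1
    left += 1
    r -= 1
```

Count matching pairs from ends
`cnt` takes the values: 0

Answer: 0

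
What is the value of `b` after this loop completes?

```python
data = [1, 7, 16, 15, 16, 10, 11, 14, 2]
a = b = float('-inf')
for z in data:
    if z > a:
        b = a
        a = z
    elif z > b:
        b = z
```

Second largest (with repeats) in [1, 7, 16, 15, 16, 10, 11, 14, 2]
`b` takes the values: -inf → 1 → 7 → 15 → 16

Answer: 16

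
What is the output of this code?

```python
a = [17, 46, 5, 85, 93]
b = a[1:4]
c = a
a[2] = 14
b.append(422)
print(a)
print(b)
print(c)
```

Key concept: slice vs alias.
Step by step:
`a = [17, 46, 5, 85, 93]` → a = [17, 46, 5, 85, 93]
`b = a[1:4]` → b = [46, 5, 85]
`c = a` → c = [17, 46, 5, 85, 93] (same object as a)
`a[2] = 14` → a = [17, 46, 14, 85, 93] (same object as c); c = [17, 46, 14, 85, 93] (same object as a)
`b.append(422)` → b = [46, 5, 85, 422]
`print(a)` → prints [17, 46, 14, 85, 93]
`print(b)` → prints [46, 5, 85, 422]
`print(c)` → prints [17, 46, 14, 85, 93]

Answer:
[17, 46, 14, 85, 93]
[46, 5, 85, 422]
[17, 46, 14, 85, 93]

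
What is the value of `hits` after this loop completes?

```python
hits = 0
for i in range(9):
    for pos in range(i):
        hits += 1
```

Triangle number: 0+1+2+...+8
`hits` takes the values: 0 → 1 → 2 → 3 → 4 → 5 → 6 → 7 → 8 → 9 → 10 → 11 → 12 → 13 → 14 → 15 → 16 → 17 → 18 → 19 → 20 → 21 → 22 → 23 → 24 → 25 → 26 → 27 → 28 → 29 → 30 → 31 → 32 → 33 → 34 → 35 → 36

Answer: 36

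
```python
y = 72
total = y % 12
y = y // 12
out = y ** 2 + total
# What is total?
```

Trace:
`y = 72` → y = 72
`total = y % 12` → total = 0
`y = y // 12` → y = 6
`out = y ** 2 + total` → out = 36
So total = 0

Answer: 0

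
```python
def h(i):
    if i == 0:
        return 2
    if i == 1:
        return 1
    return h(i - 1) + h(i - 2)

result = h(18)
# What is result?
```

Build up from base cases: h(0)=2, h(1)=1, h(2)=3, h(3)=4, h(4)=7, h(5)=11, h(6)=18, ..., h(18)=5778

Answer: 5778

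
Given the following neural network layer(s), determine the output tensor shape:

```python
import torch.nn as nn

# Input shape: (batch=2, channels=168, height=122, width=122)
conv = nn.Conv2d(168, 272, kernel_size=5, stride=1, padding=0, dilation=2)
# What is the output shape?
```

Input: (2, 168, 122, 122) -> Output: (2, 272, 114, 114)

Answer: (2, 272, 114, 114)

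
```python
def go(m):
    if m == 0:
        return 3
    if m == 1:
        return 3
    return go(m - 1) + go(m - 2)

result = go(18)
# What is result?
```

Build up from base cases: go(0)=3, go(1)=3, go(2)=6, go(3)=9, go(4)=15, go(5)=24, go(6)=39, ..., go(18)=12543

Answer: 12543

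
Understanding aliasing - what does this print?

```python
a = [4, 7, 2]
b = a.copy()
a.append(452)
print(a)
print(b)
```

Key concept: list.copy() creates independent copy.
Step by step:
`a = [4, 7, 2]` → a = [4, 7, 2]
`b = a.copy()` → b = [4, 7, 2]
`a.append(452)` → a = [4, 7, 2, 452]
`print(a)` → prints [4, 7, 2, 452]
`print(b)` → prints [4, 7, 2]

Answer:
[4, 7, 2, 452]
[4, 7, 2]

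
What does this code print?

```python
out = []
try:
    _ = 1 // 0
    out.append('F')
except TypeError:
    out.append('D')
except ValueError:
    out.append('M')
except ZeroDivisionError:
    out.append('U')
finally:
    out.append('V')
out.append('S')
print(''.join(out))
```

Execution trace: 'U' (except ZeroDivisionError) → 'V' (finally) → 'S' (after the try/except). Output: UVS

Answer: UVS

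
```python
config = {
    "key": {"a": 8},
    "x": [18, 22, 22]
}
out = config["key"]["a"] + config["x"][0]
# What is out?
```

Trace:
`config = { ...` → config = {'key': {'a': 8}, 'x': [18, 22, 22]}
`out = config["key"]["a"] + config["x"][0]` → out = 26
So out = 26

Answer: 26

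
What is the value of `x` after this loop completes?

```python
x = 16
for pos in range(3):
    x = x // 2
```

Halve 3 times: 16 // 2^3 = 2
`x` takes the values: 16 → 8 → 4 → 2

Answer: 2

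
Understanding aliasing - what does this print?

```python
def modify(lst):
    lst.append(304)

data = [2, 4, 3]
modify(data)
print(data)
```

Key concept: function modifies passed list.
Step by step:
`data = [2, 4, 3]` → data = [2, 4, 3]
`modify(data)` → data = [2, 4, 3, 304]
`print(data)` → prints [2, 4, 3, 304]

Answer: [2, 4, 3, 304]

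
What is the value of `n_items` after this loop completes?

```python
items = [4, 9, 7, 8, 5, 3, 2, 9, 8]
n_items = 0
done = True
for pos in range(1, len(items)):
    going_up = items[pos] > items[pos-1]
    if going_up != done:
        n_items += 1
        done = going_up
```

Count direction changes in [4, 9, 7, 8, 5, 3, 2, 9, 8]
`n_items` takes the values: 0 → 1 → 2 → 3 → 4 → 5

Answer: 5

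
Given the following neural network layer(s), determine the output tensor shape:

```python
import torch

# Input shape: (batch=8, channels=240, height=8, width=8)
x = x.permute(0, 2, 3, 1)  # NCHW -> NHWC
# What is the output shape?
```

Input: (8, 240, 8, 8) -> Output: (8, 8, 8, 240)

Answer: (8, 8, 8, 240)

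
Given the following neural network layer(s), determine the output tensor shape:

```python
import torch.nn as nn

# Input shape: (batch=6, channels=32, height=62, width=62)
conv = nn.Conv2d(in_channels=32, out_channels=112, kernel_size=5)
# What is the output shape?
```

Input: (6, 32, 62, 62) -> Output: (6, 112, 58, 58)

Answer: (6, 112, 58, 58)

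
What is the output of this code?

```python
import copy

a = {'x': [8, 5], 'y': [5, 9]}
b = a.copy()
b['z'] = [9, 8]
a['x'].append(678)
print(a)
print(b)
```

Key concept: shallow copy of dict with mutable values.
Step by step:
`a = {'x': [8, 5], 'y': [5, 9]}` → a = {'x': [8, 5], 'y': [5, 9]}
`b = a.copy()` → b = {'x': [8, 5], 'y': [5, 9]}
`b['z'] = [9, 8]` → b = {'x': [8, 5], 'y': [5, 9], 'z': [9, 8]}
`a['x'].append(678)` → a = {'x': [8, 5, 678], 'y': [5, 9]}; b = {'x': [8, 5, 678], 'y': [5, 9], 'z': [9, 8]}
`print(a)` → prints {'x': [8, 5, 678], 'y': [5, 9]}
`print(b)` → prints {'x': [8, 5, 678], 'y': [5, 9], 'z': [9, 8]}

Answer:
{'x': [8, 5, 678], 'y': [5, 9]}
{'x': [8, 5, 678], 'y': [5, 9], 'z': [9, 8]}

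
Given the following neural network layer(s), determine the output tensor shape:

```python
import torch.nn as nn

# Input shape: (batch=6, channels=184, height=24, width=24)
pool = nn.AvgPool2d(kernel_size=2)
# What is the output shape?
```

Input: (6, 184, 24, 24) -> Output: (6, 184, 12, 12)

Answer: (6, 184, 12, 12)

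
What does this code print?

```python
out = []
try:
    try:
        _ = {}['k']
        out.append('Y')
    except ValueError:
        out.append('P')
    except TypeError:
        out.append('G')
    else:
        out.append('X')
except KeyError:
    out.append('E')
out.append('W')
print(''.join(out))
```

Execution trace: 'E' (outer except KeyError) → 'W' (after the try/except). Output: EW

Answer: EW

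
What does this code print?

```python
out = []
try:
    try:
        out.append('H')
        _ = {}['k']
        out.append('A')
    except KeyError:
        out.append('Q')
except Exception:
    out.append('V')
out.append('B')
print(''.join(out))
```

Execution trace: 'H' (inner try body) → 'Q' (inner except KeyError) → 'B' (after the try/except). Output: HQB

Answer: HQB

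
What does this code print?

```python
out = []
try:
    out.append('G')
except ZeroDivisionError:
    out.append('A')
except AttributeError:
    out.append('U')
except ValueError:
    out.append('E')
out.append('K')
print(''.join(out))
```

Execution trace: 'G' (try body, no exception) → 'K' (after the try/except). Output: GK

Answer: GK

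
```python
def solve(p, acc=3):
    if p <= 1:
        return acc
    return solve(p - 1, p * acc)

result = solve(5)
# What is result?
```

Accumulator trace (n, acc): (5, 3) -> (4, 15) -> (3, 60) -> (2, 180) -> (1, 360) -> return 360

Answer: 360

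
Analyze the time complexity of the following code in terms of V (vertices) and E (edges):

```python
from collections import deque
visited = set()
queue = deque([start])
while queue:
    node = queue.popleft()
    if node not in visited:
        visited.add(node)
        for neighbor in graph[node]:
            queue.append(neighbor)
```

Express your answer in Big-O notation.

This is Breadth-first search on a graph. Time complexity: O(V + E).

Answer: O(V + E)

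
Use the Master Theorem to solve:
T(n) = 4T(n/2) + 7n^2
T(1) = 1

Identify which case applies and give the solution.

a=4, b=2, f(n)=7n^2. log_2(4) = 2. Since c=2 = 2, Case 2 applies: T(n) = Θ(n^log_b(a) · log n) = O(n^2 log n).

Answer: O(n^2 log n) - Case 2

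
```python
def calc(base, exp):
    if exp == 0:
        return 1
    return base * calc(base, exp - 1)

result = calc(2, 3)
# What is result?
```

calc(2, 3) = 2 * 2 * 2 = 8

Answer: 8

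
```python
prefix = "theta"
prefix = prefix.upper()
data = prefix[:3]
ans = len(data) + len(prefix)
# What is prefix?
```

Trace:
`prefix = "theta"` → prefix = 'theta'
`prefix = prefix.upper()` → prefix = 'THETA'
`data = prefix[:3]` → data = 'THE'
`ans = len(data) + len(prefix)` → ans = 8
So prefix = 'THETA'

Answer: 'THETA'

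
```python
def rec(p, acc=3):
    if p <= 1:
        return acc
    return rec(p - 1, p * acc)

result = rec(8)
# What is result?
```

Accumulator trace (n, acc): (8, 3) -> (7, 24) -> (6, 168) -> (5, 1008) -> (4, 5040) -> (3, 20160) -> (2, 60480) -> (1, 120960) -> return 120960

Answer: 120960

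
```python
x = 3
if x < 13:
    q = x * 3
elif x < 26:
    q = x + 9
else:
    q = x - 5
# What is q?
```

Trace:
`x = 3` → x = 3
`if x < 13: ...` → x < 13 is True → q = 9
So q = 9

Answer: 9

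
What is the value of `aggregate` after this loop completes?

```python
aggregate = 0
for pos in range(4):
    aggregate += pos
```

Sum of 0 to 3 = 6
`aggregate` takes the values: 0 → 1 → 3 → 6

Answer: 6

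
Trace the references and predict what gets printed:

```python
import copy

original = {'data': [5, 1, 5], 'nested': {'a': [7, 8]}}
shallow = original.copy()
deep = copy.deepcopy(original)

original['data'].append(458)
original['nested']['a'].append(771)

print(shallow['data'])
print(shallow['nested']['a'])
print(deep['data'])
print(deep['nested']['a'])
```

Key concept: comparing shallow vs deep copy.
Step by step:
`original = {'data': [5, 1, 5], 'nested': {'a': [7, 8]}}` → original = {'data': [5, 1, 5], 'nested': {'a': [7, 8]}}
`shallow = original.copy()` → shallow = {'data': [5, 1, 5], 'nested': {'a': [7, 8]}}
`deep = copy.deepcopy(original)` → deep = {'data': [5, 1, 5], 'nested': {'a': [7, 8]}}
`original['data'].append(458)` → original = {'data': [5, 1, 5, 458], 'nested': {'a': [7, 8]}}; shallow = {'data': [5, 1, 5, 458], 'nested': {'a': [7, 8]}}
`original['nested']['a'].append(771)` → original = {'data': [5, 1, 5, 458], 'nested': {'a': [7, 8, 771]}}; shallow = {'data': [5, 1, 5, 458], 'nested': {'a': [7, 8, 771]}}
`print(shallow['data'])` → prints [5, 1, 5, 458]
`print(shallow['nested']['a'])` → prints [7, 8, 771]
`print(deep['data'])` → prints [5, 1, 5]
`print(deep['nested']['a'])` → prints [7, 8]

Answer:
[5, 1, 5, 458]
[7, 8, 771]
[5, 1, 5]
[7, 8]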